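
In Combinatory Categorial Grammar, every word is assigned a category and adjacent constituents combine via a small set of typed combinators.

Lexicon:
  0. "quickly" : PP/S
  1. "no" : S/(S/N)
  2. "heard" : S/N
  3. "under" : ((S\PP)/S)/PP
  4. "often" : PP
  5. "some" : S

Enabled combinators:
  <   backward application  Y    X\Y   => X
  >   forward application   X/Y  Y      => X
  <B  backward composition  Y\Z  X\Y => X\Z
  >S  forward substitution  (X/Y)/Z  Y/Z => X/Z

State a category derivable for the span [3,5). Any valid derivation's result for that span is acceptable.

(S\PP)/S

[0,6] S   <
  [0,3] PP   >
    [0,1] "quickly" : PP/S
    [1,3] S   >
      [1,2] "no" : S/(S/N)
      [2,3] "heard" : S/N
  [3,6] S\PP   >
    [3,5] (S\PP)/S   >
      [3,4] "under" : ((S\PP)/S)/PP
      [4,5] "often" : PP
    [5,6] "some" : S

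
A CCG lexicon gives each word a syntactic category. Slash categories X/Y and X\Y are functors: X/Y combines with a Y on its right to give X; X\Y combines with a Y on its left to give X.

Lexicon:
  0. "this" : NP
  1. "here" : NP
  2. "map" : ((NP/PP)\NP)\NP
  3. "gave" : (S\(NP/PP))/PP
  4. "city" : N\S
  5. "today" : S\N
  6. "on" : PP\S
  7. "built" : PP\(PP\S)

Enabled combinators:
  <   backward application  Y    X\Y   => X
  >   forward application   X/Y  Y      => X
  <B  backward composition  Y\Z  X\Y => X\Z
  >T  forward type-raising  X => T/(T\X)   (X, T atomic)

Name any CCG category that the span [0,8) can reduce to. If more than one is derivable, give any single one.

[0,8] S   <
  [0,3] NP/PP   <
    [0,1] "this" : NP
    [1,3] (NP/PP)\NP   <
      [1,2] "here" : NP
      [2,3] "map" : ((NP/PP)\NP)\NP
  [3,8] S\(NP/PP)   >
    [3,4] "gave" : (S\(NP/PP))/PP
    [4,8] PP   <
      [4,7] PP\S   <B
        [4,6] S\S   <B
          [4,5] "city" : N\S
          [5,6] "today" : S\N
        [6,7] "on" : PP\S
      [7,8] "built" : PP\(PP\S)

S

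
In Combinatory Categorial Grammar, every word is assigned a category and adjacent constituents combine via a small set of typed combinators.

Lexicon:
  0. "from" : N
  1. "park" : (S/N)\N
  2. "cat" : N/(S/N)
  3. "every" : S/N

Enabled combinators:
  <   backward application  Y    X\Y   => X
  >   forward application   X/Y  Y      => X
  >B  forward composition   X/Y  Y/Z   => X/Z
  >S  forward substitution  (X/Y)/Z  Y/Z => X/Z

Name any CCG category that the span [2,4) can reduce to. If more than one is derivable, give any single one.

[0,4] S   >
  [0,2] S/N   <
    [0,1] "from" : N
    [1,2] "park" : (S/N)\N
  [2,4] N   >
    [2,3] "cat" : N/(S/N)
    [3,4] "every" : S/N

N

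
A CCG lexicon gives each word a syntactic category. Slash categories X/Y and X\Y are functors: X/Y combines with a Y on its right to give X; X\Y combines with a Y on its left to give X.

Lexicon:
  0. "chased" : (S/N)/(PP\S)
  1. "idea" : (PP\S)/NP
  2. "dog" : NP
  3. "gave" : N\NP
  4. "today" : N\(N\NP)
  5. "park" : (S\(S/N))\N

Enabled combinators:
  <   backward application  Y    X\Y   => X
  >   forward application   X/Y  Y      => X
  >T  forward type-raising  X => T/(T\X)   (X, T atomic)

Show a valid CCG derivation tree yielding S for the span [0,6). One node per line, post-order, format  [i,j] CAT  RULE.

[0,6] S   <
  [0,3] S/N   >
    [0,1] "chased" : (S/N)/(PP\S)
    [1,3] PP\S   >
      [1,2] "idea" : (PP\S)/NP
      [2,3] "dog" : NP
  [3,6] S\(S/N)   <
    [3,5] N   <
      [3,4] "gave" : N\NP
      [4,5] "today" : N\(N\NP)
    [5,6] "park" : (S\(S/N))\N

[0,1] (S/N)/(PP\S)  lex  "chased"
[1,2] (PP\S)/NP  lex  "idea"
[2,3] NP  lex  "dog"
[1,3] PP\S  >  k=2
[0,3] S/N  >  k=1
[3,4] N\NP  lex  "gave"
[4,5] N\(N\NP)  lex  "today"
[3,5] N  <  k=4
[5,6] (S\(S/N))\N  lex  "park"
[3,6] S\(S/N)  <  k=5
[0,6] S  <  k=3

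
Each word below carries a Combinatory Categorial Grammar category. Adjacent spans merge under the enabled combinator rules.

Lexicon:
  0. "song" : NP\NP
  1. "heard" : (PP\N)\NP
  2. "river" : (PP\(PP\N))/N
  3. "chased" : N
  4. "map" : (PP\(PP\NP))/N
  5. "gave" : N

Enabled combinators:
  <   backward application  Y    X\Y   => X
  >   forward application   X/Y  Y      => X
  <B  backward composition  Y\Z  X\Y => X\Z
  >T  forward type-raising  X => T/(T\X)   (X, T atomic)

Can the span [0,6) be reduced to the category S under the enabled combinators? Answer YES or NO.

NO

NP\NP (PP\N)\NP (PP\(PP\N))/N N (PP\(PP\NP))/N N
CKY chart[0,6] = {N/(N\PP), NP/(NP\PP), PP, PP/(PP\PP), S/(S\PP)}; S ∉ chart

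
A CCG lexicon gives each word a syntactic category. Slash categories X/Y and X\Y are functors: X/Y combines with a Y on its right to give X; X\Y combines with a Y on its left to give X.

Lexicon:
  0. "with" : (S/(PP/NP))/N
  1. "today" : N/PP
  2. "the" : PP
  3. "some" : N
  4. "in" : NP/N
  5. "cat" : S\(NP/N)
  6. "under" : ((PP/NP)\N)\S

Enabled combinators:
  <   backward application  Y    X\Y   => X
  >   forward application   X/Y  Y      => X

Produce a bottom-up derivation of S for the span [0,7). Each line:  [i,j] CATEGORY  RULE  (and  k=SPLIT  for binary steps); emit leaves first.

[0,1] (S/(PP/NP))/N  lex  "with"
[1,2] N/PP  lex  "today"
[2,3] PP  lex  "the"
[1,3] N  >  k=2
[0,3] S/(PP/NP)  >  k=1
[3,4] N  lex  "some"
[4,5] NP/N  lex  "in"
[5,6] S\(NP/N)  lex  "cat"
[4,6] S  <  k=5
[6,7] ((PP/NP)\N)\S  lex  "under"
[4,7] (PP/NP)\N  <  k=6
[3,7] PP/NP  <  k=4
[0,7] S  >  k=3

[0,7] S   >
  [0,3] S/(PP/NP)   >
    [0,1] "with" : (S/(PP/NP))/N
    [1,3] N   >
      [1,2] "today" : N/PP
      [2,3] "the" : PP
  [3,7] PP/NP   <
    [3,4] "some" : N
    [4,7] (PP/NP)\N   <
      [4,6] S   <
        [4,5] "in" : NP/N
        [5,6] "cat" : S\(NP/N)
      [6,7] "under" : ((PP/NP)\N)\S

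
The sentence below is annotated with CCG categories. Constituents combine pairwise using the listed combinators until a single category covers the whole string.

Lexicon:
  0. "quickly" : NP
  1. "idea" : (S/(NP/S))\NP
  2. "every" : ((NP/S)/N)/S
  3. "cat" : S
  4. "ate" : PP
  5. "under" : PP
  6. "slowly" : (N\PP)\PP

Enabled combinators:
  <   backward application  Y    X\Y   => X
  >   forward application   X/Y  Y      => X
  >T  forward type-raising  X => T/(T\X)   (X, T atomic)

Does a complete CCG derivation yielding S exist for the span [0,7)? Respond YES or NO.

YES

[0,7] S   >
  [0,2] S/(NP/S)   <
    [0,1] "quickly" : NP
    [1,2] "idea" : (S/(NP/S))\NP
  [2,7] NP/S   >
    [2,4] (NP/S)/N   >
      [2,3] "every" : ((NP/S)/N)/S
      [3,4] "cat" : S
    [4,7] N   >
      [4,5] N/(N\PP)   >T
        [4,5] "ate" : PP
      [5,7] N\PP   <
        [5,6] "under" : PP
        [6,7] "slowly" : (N\PP)\PP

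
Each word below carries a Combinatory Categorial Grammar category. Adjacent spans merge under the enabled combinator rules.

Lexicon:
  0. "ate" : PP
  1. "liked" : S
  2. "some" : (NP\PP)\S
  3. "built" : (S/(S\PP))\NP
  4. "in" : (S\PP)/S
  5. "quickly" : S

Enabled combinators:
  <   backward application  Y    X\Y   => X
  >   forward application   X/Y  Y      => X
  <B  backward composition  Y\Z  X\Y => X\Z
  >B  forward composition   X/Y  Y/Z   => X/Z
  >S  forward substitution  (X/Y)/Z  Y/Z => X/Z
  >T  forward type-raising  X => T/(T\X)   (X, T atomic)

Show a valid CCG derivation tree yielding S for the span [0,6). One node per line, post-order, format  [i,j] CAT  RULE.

[0,6] S   >
  [0,4] S/(S\PP)   <
    [0,3] NP   >
      [0,1] NP/(NP\PP)   >T
        [0,1] "ate" : PP
      [1,3] NP\PP   <
        [1,2] "liked" : S
        [2,3] "some" : (NP\PP)\S
    [3,4] "built" : (S/(S\PP))\NP
  [4,6] S\PP   >
    [4,5] "in" : (S\PP)/S
    [5,6] "quickly" : S

[0,1] PP  lex  "ate"
[0,1] NP/(NP\PP)  >T
[1,2] S  lex  "liked"
[2,3] (NP\PP)\S  lex  "some"
[1,3] NP\PP  <  k=2
[0,3] NP  >  k=1
[3,4] (S/(S\PP))\NP  lex  "built"
[0,4] S/(S\PP)  <  k=3
[4,5] (S\PP)/S  lex  "in"
[5,6] S  lex  "quickly"
[4,6] S\PP  >  k=5
[0,6] S  >  k=4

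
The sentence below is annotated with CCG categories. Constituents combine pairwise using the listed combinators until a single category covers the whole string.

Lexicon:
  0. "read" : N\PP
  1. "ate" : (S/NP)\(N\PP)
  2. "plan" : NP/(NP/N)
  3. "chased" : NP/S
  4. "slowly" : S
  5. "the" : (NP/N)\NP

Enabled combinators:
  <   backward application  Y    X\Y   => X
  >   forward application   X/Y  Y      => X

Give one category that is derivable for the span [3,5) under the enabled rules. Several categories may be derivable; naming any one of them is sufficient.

[0,6] S   >
  [0,2] S/NP   <
    [0,1] "read" : N\PP
    [1,2] "ate" : (S/NP)\(N\PP)
  [2,6] NP   >
    [2,3] "plan" : NP/(NP/N)
    [3,6] NP/N   <
      [3,5] NP   >
        [3,4] "chased" : NP/S
        [4,5] "slowly" : S
      [5,6] "the" : (NP/N)\NP

NP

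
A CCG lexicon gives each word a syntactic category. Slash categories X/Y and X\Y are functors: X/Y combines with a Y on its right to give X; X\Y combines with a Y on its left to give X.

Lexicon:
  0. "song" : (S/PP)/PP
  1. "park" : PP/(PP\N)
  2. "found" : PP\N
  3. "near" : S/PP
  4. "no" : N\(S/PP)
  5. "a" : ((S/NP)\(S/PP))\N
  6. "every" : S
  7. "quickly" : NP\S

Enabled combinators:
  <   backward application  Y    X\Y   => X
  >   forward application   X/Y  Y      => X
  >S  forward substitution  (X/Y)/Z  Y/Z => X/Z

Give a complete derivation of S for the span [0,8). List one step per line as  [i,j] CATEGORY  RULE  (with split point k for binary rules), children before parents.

[0,8] S   >
  [0,6] S/NP   <
    [0,3] S/PP   >
      [0,1] "song" : (S/PP)/PP
      [1,3] PP   >
        [1,2] "park" : PP/(PP\N)
        [2,3] "found" : PP\N
    [3,6] (S/NP)\(S/PP)   <
      [3,5] N   <
        [3,4] "near" : S/PP
        [4,5] "no" : N\(S/PP)
      [5,6] "a" : ((S/NP)\(S/PP))\N
  [6,8] NP   <
    [6,7] "every" : S
    [7,8] "quickly" : NP\S

[0,1] (S/PP)/PP  lex  "song"
[1,2] PP/(PP\N)  lex  "park"
[2,3] PP\N  lex  "found"
[1,3] PP  >  k=2
[0,3] S/PP  >  k=1
[3,4] S/PP  lex  "near"
[4,5] N\(S/PP)  lex  "no"
[3,5] N  <  k=4
[5,6] ((S/NP)\(S/PP))\N  lex  "a"
[3,6] (S/NP)\(S/PP)  <  k=5
[0,6] S/NP  <  k=3
[6,7] S  lex  "every"
[7,8] NP\S  lex  "quickly"
[6,8] NP  <  k=7
[0,8] S  >  k=6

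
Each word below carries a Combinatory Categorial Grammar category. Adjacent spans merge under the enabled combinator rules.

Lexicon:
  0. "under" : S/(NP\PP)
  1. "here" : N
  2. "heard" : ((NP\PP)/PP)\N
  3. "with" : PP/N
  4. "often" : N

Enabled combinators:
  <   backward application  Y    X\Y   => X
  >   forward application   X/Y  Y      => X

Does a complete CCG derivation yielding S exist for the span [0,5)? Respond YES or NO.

[0,5] S   >
  [0,1] "under" : S/(NP\PP)
  [1,5] NP\PP   >
    [1,3] (NP\PP)/PP   <
      [1,2] "here" : N
      [2,3] "heard" : ((NP\PP)/PP)\N
    [3,5] PP   >
      [3,4] "with" : PP/N
      [4,5] "often" : N

YES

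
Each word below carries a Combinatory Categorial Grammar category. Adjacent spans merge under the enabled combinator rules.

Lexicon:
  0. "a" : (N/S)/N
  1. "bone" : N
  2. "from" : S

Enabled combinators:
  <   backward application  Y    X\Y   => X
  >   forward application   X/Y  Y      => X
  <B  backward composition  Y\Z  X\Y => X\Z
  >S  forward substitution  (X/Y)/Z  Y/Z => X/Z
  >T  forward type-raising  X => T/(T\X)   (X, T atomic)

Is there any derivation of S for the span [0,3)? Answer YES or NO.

(N/S)/N N S
CKY chart[0,3] = {N, N/(N\N), NP/(NP\N), PP/(PP\N), S/(S\N)}; S ∉ chart

NO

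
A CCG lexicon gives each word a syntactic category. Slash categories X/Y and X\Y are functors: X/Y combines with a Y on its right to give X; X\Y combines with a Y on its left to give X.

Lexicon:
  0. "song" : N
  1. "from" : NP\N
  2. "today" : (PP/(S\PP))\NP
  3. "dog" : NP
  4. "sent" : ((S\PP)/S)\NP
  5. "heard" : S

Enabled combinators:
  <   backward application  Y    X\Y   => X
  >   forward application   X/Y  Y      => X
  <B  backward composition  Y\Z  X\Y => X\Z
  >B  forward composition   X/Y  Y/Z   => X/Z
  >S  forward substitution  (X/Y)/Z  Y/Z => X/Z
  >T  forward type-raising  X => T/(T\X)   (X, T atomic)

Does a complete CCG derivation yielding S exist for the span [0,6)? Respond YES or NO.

NO

N NP\N (PP/(S\PP))\NP NP ((S\PP)/S)\NP S
CKY chart[0,6] = {N/(N\PP), NP/(NP\PP), PP, PP/(PP\PP), PP/(S\S), S/(S\PP)}; S ∉ chart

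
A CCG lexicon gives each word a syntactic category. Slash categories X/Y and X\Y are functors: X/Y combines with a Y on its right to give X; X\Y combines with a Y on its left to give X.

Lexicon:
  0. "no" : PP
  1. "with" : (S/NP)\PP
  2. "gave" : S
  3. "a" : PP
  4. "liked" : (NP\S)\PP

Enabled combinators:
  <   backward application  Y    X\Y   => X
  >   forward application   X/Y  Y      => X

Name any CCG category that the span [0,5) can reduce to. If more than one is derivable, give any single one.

S

[0,5] S   >
  [0,2] S/NP   <
    [0,1] "no" : PP
    [1,2] "with" : (S/NP)\PP
  [2,5] NP   <
    [2,3] "gave" : S
    [3,5] NP\S   <
      [3,4] "a" : PP
      [4,5] "liked" : (NP\S)\PP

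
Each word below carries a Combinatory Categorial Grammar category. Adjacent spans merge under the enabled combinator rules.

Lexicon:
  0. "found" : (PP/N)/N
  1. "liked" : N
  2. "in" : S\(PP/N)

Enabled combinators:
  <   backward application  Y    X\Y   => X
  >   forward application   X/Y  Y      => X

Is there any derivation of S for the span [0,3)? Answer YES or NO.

YES

[0,3] S   <
  [0,2] PP/N   >
    [0,1] "found" : (PP/N)/N
    [1,2] "liked" : N
  [2,3] "in" : S\(PP/N)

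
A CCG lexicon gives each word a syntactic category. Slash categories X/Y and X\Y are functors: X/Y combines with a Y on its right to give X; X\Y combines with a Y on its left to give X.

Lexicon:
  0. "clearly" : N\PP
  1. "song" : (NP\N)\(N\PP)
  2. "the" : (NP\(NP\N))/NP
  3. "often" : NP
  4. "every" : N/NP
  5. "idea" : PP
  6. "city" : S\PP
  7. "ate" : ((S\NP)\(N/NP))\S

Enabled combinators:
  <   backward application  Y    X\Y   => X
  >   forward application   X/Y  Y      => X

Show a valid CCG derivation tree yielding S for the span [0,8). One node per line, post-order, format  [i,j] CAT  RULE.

[0,8] S   <
  [0,4] NP   <
    [0,2] NP\N   <
      [0,1] "clearly" : N\PP
      [1,2] "song" : (NP\N)\(N\PP)
    [2,4] NP\(NP\N)   >
      [2,3] "the" : (NP\(NP\N))/NP
      [3,4] "often" : NP
  [4,8] S\NP   <
    [4,5] "every" : N/NP
    [5,8] (S\NP)\(N/NP)   <
      [5,7] S   <
        [5,6] "idea" : PP
        [6,7] "city" : S\PP
      [7,8] "ate" : ((S\NP)\(N/NP))\S

[0,1] N\PP  lex  "clearly"
[1,2] (NP\N)\(N\PP)  lex  "song"
[0,2] NP\N  <  k=1
[2,3] (NP\(NP\N))/NP  lex  "the"
[3,4] NP  lex  "often"
[2,4] NP\(NP\N)  >  k=3
[0,4] NP  <  k=2
[4,5] N/NP  lex  "every"
[5,6] PP  lex  "idea"
[6,7] S\PP  lex  "city"
[5,7] S  <  k=6
[7,8] ((S\NP)\(N/NP))\S  lex  "ate"
[5,8] (S\NP)\(N/NP)  <  k=7
[4,8] S\NP  <  k=5
[0,8] S  <  k=4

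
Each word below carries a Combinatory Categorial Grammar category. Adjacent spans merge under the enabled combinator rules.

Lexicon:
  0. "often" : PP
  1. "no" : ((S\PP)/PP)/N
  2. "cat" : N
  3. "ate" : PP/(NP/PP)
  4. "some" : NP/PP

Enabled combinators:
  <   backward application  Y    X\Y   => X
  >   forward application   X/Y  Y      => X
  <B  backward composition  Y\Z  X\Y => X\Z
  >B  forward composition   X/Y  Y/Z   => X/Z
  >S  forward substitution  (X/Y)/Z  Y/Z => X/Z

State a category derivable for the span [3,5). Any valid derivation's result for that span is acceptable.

PP

[0,5] S   <
  [0,1] "often" : PP
  [1,5] S\PP   >
    [1,3] (S\PP)/PP   >
      [1,2] "no" : ((S\PP)/PP)/N
      [2,3] "cat" : N
    [3,5] PP   >
      [3,4] "ate" : PP/(NP/PP)
      [4,5] "some" : NP/PP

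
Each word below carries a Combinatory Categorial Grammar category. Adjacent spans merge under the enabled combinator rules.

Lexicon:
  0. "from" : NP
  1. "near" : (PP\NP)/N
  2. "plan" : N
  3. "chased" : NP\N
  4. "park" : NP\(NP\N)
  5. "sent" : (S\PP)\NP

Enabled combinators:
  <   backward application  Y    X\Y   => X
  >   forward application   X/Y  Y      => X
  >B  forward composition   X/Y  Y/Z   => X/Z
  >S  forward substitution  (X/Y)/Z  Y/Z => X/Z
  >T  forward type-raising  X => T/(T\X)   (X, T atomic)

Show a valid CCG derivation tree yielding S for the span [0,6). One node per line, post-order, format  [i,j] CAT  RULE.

[0,6] S   <
  [0,3] PP   >
    [0,1] PP/(PP\NP)   >T
      [0,1] "from" : NP
    [1,3] PP\NP   >
      [1,2] "near" : (PP\NP)/N
      [2,3] "plan" : N
  [3,6] S\PP   <
    [3,5] NP   <
      [3,4] "chased" : NP\N
      [4,5] "park" : NP\(NP\N)
    [5,6] "sent" : (S\PP)\NP

[0,1] NP  lex  "from"
[0,1] PP/(PP\NP)  >T
[1,2] (PP\NP)/N  lex  "near"
[2,3] N  lex  "plan"
[1,3] PP\NP  >  k=2
[0,3] PP  >  k=1
[3,4] NP\N  lex  "chased"
[4,5] NP\(NP\N)  lex  "park"
[3,5] NP  <  k=4
[5,6] (S\PP)\NP  lex  "sent"
[3,6] S\PP  <  k=5
[0,6] S  <  k=3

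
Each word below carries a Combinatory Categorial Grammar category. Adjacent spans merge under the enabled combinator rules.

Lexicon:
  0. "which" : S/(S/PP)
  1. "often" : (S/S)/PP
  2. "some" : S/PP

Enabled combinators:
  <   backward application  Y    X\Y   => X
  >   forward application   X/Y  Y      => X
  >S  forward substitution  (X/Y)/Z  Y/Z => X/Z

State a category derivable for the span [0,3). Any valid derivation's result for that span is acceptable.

[0,3] S   >
  [0,1] "which" : S/(S/PP)
  [1,3] S/PP   >S
    [1,2] "often" : (S/S)/PP
    [2,3] "some" : S/PP

S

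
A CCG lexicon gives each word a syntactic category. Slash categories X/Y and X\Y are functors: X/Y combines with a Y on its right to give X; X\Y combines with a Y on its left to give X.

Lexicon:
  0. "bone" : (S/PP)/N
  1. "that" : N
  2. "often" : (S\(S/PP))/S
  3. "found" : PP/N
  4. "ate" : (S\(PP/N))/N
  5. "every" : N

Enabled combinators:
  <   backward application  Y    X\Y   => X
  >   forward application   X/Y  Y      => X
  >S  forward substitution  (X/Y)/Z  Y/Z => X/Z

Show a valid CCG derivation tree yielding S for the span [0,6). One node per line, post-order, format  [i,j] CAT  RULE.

[0,1] (S/PP)/N  lex  "bone"
[1,2] N  lex  "that"
[0,2] S/PP  >  k=1
[2,3] (S\(S/PP))/S  lex  "often"
[3,4] PP/N  lex  "found"
[4,5] (S\(PP/N))/N  lex  "ate"
[5,6] N  lex  "every"
[4,6] S\(PP/N)  >  k=5
[3,6] S  <  k=4
[2,6] S\(S/PP)  >  k=3
[0,6] S  <  k=2

[0,6] S   <
  [0,2] S/PP   >
    [0,1] "bone" : (S/PP)/N
    [1,2] "that" : N
  [2,6] S\(S/PP)   >
    [2,3] "often" : (S\(S/PP))/S
    [3,6] S   <
      [3,4] "found" : PP/N
      [4,6] S\(PP/N)   >
        [4,5] "ate" : (S\(PP/N))/N
        [5,6] "every" : N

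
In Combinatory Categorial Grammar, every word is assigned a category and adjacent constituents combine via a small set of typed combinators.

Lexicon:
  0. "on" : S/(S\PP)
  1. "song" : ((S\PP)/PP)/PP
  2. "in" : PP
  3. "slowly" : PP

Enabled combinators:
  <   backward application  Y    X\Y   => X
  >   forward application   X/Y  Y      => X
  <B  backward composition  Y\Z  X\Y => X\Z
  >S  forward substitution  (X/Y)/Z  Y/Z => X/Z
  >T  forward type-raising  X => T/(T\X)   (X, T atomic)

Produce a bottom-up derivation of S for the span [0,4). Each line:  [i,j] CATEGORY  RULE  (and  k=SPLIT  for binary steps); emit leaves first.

[0,4] S   >
  [0,1] "on" : S/(S\PP)
  [1,4] S\PP   >
    [1,3] (S\PP)/PP   >
      [1,2] "song" : ((S\PP)/PP)/PP
      [2,3] "in" : PP
    [3,4] "slowly" : PP

[0,1] S/(S\PP)  lex  "on"
[1,2] ((S\PP)/PP)/PP  lex  "song"
[2,3] PP  lex  "in"
[1,3] (S\PP)/PP  >  k=2
[3,4] PP  lex  "slowly"
[1,4] S\PP  >  k=3
[0,4] S  >  k=1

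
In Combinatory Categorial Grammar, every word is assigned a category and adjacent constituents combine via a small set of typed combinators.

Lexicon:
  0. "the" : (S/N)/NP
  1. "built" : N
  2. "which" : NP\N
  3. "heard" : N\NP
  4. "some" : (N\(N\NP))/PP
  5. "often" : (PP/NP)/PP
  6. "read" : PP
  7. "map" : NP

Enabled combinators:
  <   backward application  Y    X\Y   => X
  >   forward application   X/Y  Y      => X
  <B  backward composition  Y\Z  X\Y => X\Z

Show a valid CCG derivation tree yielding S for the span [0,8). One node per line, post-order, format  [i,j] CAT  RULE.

[0,1] (S/N)/NP  lex  "the"
[1,2] N  lex  "built"
[2,3] NP\N  lex  "which"
[1,3] NP  <  k=2
[0,3] S/N  >  k=1
[3,4] N\NP  lex  "heard"
[4,5] (N\(N\NP))/PP  lex  "some"
[5,6] (PP/NP)/PP  lex  "often"
[6,7] PP  lex  "read"
[5,7] PP/NP  >  k=6
[7,8] NP  lex  "map"
[5,8] PP  >  k=7
[4,8] N\(N\NP)  >  k=5
[3,8] N  <  k=4
[0,8] S  >  k=3

[0,8] S   >
  [0,3] S/N   >
    [0,1] "the" : (S/N)/NP
    [1,3] NP   <
      [1,2] "built" : N
      [2,3] "which" : NP\N
  [3,8] N   <
    [3,4] "heard" : N\NP
    [4,8] N\(N\NP)   >
      [4,5] "some" : (N\(N\NP))/PP
      [5,8] PP   >
        [5,7] PP/NP   >
          [5,6] "often" : (PP/NP)/PP
          [6,7] "read" : PP
        [7,8] "map" : NP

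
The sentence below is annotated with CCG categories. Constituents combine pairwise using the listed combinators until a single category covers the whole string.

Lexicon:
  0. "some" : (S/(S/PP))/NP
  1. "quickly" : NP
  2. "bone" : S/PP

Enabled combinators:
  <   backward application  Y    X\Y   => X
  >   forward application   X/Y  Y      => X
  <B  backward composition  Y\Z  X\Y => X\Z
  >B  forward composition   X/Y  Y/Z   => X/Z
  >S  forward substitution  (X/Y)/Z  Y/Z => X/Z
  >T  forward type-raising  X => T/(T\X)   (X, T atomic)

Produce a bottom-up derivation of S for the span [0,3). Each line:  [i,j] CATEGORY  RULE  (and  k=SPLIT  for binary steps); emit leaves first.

[0,1] (S/(S/PP))/NP  lex  "some"
[1,2] NP  lex  "quickly"
[0,2] S/(S/PP)  >  k=1
[2,3] S/PP  lex  "bone"
[0,3] S  >  k=2

[0,3] S   >
  [0,2] S/(S/PP)   >
    [0,1] "some" : (S/(S/PP))/NP
    [1,2] "quickly" : NP
  [2,3] "bone" : S/PP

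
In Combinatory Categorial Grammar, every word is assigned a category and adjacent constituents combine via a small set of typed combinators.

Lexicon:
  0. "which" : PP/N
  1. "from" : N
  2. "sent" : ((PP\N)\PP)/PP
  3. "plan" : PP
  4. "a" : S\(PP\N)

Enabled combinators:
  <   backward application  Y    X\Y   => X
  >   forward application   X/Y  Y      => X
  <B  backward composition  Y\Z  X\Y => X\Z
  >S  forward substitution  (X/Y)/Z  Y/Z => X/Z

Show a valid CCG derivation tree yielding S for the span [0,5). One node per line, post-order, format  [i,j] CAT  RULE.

[0,5] S   <
  [0,2] PP   >
    [0,1] "which" : PP/N
    [1,2] "from" : N
  [2,5] S\PP   <B
    [2,4] (PP\N)\PP   >
      [2,3] "sent" : ((PP\N)\PP)/PP
      [3,4] "plan" : PP
    [4,5] "a" : S\(PP\N)

[0,1] PP/N  lex  "which"
[1,2] N  lex  "from"
[0,2] PP  >  k=1
[2,3] ((PP\N)\PP)/PP  lex  "sent"
[3,4] PP  lex  "plan"
[2,4] (PP\N)\PP  >  k=3
[4,5] S\(PP\N)  lex  "a"
[2,5] S\PP  <B  k=4
[0,5] S  <  k=2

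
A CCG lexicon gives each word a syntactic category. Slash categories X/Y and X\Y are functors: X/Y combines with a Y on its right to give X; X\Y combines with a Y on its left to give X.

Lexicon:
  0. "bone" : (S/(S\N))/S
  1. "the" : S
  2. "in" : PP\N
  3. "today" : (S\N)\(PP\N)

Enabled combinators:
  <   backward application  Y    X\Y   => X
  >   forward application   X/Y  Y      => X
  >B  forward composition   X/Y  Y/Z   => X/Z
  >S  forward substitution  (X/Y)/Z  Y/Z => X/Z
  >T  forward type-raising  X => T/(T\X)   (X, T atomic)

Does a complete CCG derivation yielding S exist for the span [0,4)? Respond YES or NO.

YES

[0,4] S   >
  [0,2] S/(S\N)   >
    [0,1] "bone" : (S/(S\N))/S
    [1,2] "the" : S
  [2,4] S\N   <
    [2,3] "in" : PP\N
    [3,4] "today" : (S\N)\(PP\N)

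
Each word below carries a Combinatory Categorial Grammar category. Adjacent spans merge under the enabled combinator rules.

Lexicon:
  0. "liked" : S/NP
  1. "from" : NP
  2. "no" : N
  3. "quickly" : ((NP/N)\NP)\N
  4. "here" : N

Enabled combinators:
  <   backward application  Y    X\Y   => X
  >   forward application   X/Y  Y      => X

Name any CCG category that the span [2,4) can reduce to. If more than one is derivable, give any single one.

[0,5] S   >
  [0,1] "liked" : S/NP
  [1,5] NP   >
    [1,4] NP/N   <
      [1,2] "from" : NP
      [2,4] (NP/N)\NP   <
        [2,3] "no" : N
        [3,4] "quickly" : ((NP/N)\NP)\N
    [4,5] "here" : N

(NP/N)\NP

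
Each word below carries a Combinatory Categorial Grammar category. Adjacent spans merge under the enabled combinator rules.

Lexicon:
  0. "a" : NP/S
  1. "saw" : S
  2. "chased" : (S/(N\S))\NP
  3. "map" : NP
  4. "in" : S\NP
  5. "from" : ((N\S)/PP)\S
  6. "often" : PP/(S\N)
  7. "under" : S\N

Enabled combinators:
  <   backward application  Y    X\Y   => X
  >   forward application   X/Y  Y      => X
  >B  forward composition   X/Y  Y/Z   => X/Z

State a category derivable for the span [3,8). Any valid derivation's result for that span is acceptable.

N\S

[0,8] S   >
  [0,3] S/(N\S)   <
    [0,2] NP   >
      [0,1] "a" : NP/S
      [1,2] "saw" : S
    [2,3] "chased" : (S/(N\S))\NP
  [3,8] N\S   >
    [3,6] (N\S)/PP   <
      [3,5] S   <
        [3,4] "map" : NP
        [4,5] "in" : S\NP
      [5,6] "from" : ((N\S)/PP)\S
    [6,8] PP   >
      [6,7] "often" : PP/(S\N)
      [7,8] "under" : S\N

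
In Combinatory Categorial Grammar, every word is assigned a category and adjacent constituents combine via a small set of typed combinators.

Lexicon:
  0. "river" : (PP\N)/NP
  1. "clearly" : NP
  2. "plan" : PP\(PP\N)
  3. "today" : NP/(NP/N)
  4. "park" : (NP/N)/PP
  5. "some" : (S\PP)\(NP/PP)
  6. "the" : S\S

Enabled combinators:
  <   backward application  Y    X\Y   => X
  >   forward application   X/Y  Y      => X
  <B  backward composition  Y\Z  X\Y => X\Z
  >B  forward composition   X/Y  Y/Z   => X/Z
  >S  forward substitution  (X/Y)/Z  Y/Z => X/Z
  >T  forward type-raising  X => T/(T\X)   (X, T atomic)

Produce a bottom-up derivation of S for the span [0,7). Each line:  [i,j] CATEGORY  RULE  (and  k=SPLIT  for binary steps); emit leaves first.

[0,1] (PP\N)/NP  lex  "river"
[1,2] NP  lex  "clearly"
[0,2] PP\N  >  k=1
[2,3] PP\(PP\N)  lex  "plan"
[0,3] PP  <  k=2
[3,4] NP/(NP/N)  lex  "today"
[4,5] (NP/N)/PP  lex  "park"
[3,5] NP/PP  >B  k=4
[5,6] (S\PP)\(NP/PP)  lex  "some"
[3,6] S\PP  <  k=5
[6,7] S\S  lex  "the"
[3,7] S\PP  <B  k=6
[0,7] S  <  k=3

[0,7] S   <
  [0,3] PP   <
    [0,2] PP\N   >
      [0,1] "river" : (PP\N)/NP
      [1,2] "clearly" : NP
    [2,3] "plan" : PP\(PP\N)
  [3,7] S\PP   <B
    [3,6] S\PP   <
      [3,5] NP/PP   >B
        [3,4] "today" : NP/(NP/N)
        [4,5] "park" : (NP/N)/PP
      [5,6] "some" : (S\PP)\(NP/PP)
    [6,7] "the" : S\S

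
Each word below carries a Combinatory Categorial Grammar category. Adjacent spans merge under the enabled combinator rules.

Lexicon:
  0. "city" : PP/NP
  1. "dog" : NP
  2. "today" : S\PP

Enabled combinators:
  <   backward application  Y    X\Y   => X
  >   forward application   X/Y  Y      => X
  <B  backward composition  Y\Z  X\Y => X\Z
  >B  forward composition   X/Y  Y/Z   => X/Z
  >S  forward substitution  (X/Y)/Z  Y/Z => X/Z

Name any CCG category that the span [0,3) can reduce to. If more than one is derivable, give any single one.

S

[0,3] S   <
  [0,2] PP   >
    [0,1] "city" : PP/NP
    [1,2] "dog" : NP
  [2,3] "today" : S\PP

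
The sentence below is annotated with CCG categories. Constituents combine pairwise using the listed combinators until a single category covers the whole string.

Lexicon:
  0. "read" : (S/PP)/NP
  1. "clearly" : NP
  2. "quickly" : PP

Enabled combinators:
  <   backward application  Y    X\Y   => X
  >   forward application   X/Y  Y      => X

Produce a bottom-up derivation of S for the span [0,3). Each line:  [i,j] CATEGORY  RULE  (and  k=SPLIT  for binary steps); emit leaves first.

[0,3] S   >
  [0,2] S/PP   >
    [0,1] "read" : (S/PP)/NP
    [1,2] "clearly" : NP
  [2,3] "quickly" : PP

[0,1] (S/PP)/NP  lex  "read"
[1,2] NP  lex  "clearly"
[0,2] S/PP  >  k=1
[2,3] PP  lex  "quickly"
[0,3] S  >  k=2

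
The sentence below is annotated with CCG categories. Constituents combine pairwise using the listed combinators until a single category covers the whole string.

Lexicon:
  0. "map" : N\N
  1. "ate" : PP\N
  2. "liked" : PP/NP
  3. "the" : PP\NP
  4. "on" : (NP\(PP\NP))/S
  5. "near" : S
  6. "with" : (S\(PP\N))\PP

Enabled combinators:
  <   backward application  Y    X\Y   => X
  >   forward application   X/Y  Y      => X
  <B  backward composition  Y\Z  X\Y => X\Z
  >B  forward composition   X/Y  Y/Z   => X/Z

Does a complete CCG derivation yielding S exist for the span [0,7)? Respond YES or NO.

[0,7] S   <
  [0,2] PP\N   <B
    [0,1] "map" : N\N
    [1,2] "ate" : PP\N
  [2,7] S\(PP\N)   <
    [2,6] PP   >
      [2,3] "liked" : PP/NP
      [3,6] NP   <
        [3,4] "the" : PP\NP
        [4,6] NP\(PP\NP)   >
          [4,5] "on" : (NP\(PP\NP))/S
          [5,6] "near" : S
    [6,7] "with" : (S\(PP\N))\PP

YES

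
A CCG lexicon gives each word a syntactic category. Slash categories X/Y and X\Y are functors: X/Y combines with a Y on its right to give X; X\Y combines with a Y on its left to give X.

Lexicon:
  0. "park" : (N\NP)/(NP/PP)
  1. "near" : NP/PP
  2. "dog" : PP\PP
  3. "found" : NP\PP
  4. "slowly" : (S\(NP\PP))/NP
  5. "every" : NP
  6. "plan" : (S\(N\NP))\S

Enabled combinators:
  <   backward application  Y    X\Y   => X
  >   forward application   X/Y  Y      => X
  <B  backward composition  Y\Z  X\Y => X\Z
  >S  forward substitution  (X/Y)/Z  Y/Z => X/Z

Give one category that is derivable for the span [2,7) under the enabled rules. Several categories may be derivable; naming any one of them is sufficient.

S\(N\NP)

[0,7] S   <
  [0,2] N\NP   >
    [0,1] "park" : (N\NP)/(NP/PP)
    [1,2] "near" : NP/PP
  [2,7] S\(N\NP)   <
    [2,6] S   <
      [2,4] NP\PP   <B
        [2,3] "dog" : PP\PP
        [3,4] "found" : NP\PP
      [4,6] S\(NP\PP)   >
        [4,5] "slowly" : (S\(NP\PP))/NP
        [5,6] "every" : NP
    [6,7] "plan" : (S\(N\NP))\S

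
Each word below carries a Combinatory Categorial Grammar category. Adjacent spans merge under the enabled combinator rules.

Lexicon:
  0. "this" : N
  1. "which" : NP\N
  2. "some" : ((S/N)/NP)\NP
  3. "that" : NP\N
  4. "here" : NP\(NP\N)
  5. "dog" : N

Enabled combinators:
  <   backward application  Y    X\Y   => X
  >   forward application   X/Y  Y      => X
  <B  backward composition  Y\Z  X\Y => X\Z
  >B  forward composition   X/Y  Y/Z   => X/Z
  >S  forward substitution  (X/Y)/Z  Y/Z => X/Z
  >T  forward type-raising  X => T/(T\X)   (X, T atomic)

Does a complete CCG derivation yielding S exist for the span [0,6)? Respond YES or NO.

[0,6] S   >
  [0,5] S/N   >
    [0,3] (S/N)/NP   <
      [0,2] NP   <
        [0,1] "this" : N
        [1,2] "which" : NP\N
      [2,3] "some" : ((S/N)/NP)\NP
    [3,5] NP   <
      [3,4] "that" : NP\N
      [4,5] "here" : NP\(NP\N)
  [5,6] "dog" : N

YES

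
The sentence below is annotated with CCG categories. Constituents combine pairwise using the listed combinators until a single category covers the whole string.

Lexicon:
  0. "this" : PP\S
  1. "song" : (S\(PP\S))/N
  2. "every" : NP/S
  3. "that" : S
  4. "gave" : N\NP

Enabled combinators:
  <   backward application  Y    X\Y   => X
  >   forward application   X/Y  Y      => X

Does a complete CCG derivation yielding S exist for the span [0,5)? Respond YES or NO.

[0,5] S   <
  [0,1] "this" : PP\S
  [1,5] S\(PP\S)   >
    [1,2] "song" : (S\(PP\S))/N
    [2,5] N   <
      [2,4] NP   >
        [2,3] "every" : NP/S
        [3,4] "that" : S
      [4,5] "gave" : N\NP

YES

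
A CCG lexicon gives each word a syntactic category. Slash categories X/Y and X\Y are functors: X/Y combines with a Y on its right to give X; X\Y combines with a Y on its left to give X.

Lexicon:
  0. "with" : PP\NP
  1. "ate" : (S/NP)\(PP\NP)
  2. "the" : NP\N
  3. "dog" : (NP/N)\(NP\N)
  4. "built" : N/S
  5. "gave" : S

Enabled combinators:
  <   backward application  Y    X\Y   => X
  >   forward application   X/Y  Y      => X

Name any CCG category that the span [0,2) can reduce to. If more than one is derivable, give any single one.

[0,6] S   >
  [0,2] S/NP   <
    [0,1] "with" : PP\NP
    [1,2] "ate" : (S/NP)\(PP\NP)
  [2,6] NP   >
    [2,4] NP/N   <
      [2,3] "the" : NP\N
      [3,4] "dog" : (NP/N)\(NP\N)
    [4,6] N   >
      [4,5] "built" : N/S
      [5,6] "gave" : S

S/NP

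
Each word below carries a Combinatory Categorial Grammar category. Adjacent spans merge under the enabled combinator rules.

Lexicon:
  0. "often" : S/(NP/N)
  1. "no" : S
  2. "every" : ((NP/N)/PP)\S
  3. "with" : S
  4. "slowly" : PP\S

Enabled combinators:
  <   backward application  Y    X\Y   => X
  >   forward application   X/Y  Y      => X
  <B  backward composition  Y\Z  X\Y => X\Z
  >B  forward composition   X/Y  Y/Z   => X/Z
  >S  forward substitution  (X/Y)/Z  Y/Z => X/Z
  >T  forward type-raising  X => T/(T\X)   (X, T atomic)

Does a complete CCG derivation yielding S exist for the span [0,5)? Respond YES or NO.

[0,5] S   >
  [0,1] "often" : S/(NP/N)
  [1,5] NP/N   >
    [1,3] (NP/N)/PP   <
      [1,2] "no" : S
      [2,3] "every" : ((NP/N)/PP)\S
    [3,5] PP   >
      [3,4] PP/(PP\S)   >T
        [3,4] "with" : S
      [4,5] "slowly" : PP\S

YES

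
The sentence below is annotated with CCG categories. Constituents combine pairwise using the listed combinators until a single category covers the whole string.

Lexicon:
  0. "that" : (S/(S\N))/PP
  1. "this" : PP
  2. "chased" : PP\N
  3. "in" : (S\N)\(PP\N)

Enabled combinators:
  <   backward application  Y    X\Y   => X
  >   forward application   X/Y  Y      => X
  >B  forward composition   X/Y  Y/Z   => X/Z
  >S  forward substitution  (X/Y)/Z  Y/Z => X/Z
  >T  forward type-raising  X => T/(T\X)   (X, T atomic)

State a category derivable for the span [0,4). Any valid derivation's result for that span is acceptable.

[0,4] S   >
  [0,2] S/(S\N)   >
    [0,1] "that" : (S/(S\N))/PP
    [1,2] "this" : PP
  [2,4] S\N   <
    [2,3] "chased" : PP\N
    [3,4] "in" : (S\N)\(PP\N)

S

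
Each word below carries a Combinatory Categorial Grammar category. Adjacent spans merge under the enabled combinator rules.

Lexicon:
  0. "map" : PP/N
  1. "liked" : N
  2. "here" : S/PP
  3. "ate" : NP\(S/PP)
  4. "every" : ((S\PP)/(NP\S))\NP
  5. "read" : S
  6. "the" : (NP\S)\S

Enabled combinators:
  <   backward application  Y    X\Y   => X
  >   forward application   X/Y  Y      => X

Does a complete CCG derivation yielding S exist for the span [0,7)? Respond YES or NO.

YES

[0,7] S   <
  [0,2] PP   >
    [0,1] "map" : PP/N
    [1,2] "liked" : N
  [2,7] S\PP   >
    [2,5] (S\PP)/(NP\S)   <
      [2,4] NP   <
        [2,3] "here" : S/PP
        [3,4] "ate" : NP\(S/PP)
      [4,5] "every" : ((S\PP)/(NP\S))\NP
    [5,7] NP\S   <
      [5,6] "read" : S
      [6,7] "the" : (NP\S)\S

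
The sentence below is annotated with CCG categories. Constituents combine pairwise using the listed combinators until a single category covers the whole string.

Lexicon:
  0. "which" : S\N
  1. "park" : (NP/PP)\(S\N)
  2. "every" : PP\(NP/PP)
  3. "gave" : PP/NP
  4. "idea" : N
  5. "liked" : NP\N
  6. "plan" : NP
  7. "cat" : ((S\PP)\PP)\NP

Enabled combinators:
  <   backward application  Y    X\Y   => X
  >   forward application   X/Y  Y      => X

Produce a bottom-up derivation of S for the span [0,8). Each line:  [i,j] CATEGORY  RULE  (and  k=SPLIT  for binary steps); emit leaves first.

[0,1] S\N  lex  "which"
[1,2] (NP/PP)\(S\N)  lex  "park"
[0,2] NP/PP  <  k=1
[2,3] PP\(NP/PP)  lex  "every"
[0,3] PP  <  k=2
[3,4] PP/NP  lex  "gave"
[4,5] N  lex  "idea"
[5,6] NP\N  lex  "liked"
[4,6] NP  <  k=5
[3,6] PP  >  k=4
[6,7] NP  lex  "plan"
[7,8] ((S\PP)\PP)\NP  lex  "cat"
[6,8] (S\PP)\PP  <  k=7
[3,8] S\PP  <  k=6
[0,8] S  <  k=3

[0,8] S   <
  [0,3] PP   <
    [0,2] NP/PP   <
      [0,1] "which" : S\N
      [1,2] "park" : (NP/PP)\(S\N)
    [2,3] "every" : PP\(NP/PP)
  [3,8] S\PP   <
    [3,6] PP   >
      [3,4] "gave" : PP/NP
      [4,6] NP   <
        [4,5] "idea" : N
        [5,6] "liked" : NP\N
    [6,8] (S\PP)\PP   <
      [6,7] "plan" : NP
      [7,8] "cat" : ((S\PP)\PP)\NP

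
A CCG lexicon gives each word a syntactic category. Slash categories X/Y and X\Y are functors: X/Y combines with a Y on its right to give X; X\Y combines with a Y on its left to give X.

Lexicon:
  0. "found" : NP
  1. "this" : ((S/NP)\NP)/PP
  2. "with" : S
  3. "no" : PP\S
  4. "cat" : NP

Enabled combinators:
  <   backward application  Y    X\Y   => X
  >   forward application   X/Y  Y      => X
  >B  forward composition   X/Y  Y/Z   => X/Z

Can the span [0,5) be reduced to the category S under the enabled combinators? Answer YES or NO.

[0,5] S   >
  [0,4] S/NP   <
    [0,1] "found" : NP
    [1,4] (S/NP)\NP   >
      [1,2] "this" : ((S/NP)\NP)/PP
      [2,4] PP   <
        [2,3] "with" : S
        [3,4] "no" : PP\S
  [4,5] "cat" : NP

YES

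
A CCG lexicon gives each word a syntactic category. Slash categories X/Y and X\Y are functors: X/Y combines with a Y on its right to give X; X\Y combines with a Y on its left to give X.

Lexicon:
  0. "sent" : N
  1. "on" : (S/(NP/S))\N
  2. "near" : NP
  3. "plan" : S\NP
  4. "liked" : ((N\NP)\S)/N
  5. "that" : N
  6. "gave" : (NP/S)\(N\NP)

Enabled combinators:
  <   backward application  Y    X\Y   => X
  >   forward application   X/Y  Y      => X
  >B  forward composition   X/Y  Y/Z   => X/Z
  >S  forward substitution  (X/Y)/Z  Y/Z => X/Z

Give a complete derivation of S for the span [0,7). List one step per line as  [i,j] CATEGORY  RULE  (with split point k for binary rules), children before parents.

[0,1] N  lex  "sent"
[1,2] (S/(NP/S))\N  lex  "on"
[0,2] S/(NP/S)  <  k=1
[2,3] NP  lex  "near"
[3,4] S\NP  lex  "plan"
[2,4] S  <  k=3
[4,5] ((N\NP)\S)/N  lex  "liked"
[5,6] N  lex  "that"
[4,6] (N\NP)\S  >  k=5
[2,6] N\NP  <  k=4
[6,7] (NP/S)\(N\NP)  lex  "gave"
[2,7] NP/S  <  k=6
[0,7] S  >  k=2

[0,7] S   >
  [0,2] S/(NP/S)   <
    [0,1] "sent" : N
    [1,2] "on" : (S/(NP/S))\N
  [2,7] NP/S   <
    [2,6] N\NP   <
      [2,4] S   <
        [2,3] "near" : NP
        [3,4] "plan" : S\NP
      [4,6] (N\NP)\S   >
        [4,5] "liked" : ((N\NP)\S)/N
        [5,6] "that" : N
    [6,7] "gave" : (NP/S)\(N\NP)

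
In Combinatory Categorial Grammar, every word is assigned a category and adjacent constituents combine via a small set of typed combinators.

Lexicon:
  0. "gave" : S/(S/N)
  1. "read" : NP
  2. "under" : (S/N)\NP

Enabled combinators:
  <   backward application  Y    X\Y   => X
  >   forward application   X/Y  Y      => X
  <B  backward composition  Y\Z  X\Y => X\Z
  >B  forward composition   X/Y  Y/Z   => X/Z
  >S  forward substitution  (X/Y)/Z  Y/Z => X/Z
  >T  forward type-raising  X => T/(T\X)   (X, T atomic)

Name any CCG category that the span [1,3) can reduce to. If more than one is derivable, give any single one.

[0,3] S   >
  [0,1] "gave" : S/(S/N)
  [1,3] S/N   <
    [1,2] "read" : NP
    [2,3] "under" : (S/N)\NP

S/N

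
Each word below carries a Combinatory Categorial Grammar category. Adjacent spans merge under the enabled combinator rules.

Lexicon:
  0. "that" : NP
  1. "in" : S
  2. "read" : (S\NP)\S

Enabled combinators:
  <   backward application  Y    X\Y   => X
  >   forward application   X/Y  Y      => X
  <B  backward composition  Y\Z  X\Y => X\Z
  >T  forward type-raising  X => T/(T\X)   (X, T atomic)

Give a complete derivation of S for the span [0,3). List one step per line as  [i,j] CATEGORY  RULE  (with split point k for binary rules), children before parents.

[0,3] S   <
  [0,1] "that" : NP
  [1,3] S\NP   <
    [1,2] "in" : S
    [2,3] "read" : (S\NP)\S

[0,1] NP  lex  "that"
[1,2] S  lex  "in"
[2,3] (S\NP)\S  lex  "read"
[1,3] S\NP  <  k=2
[0,3] S  <  k=1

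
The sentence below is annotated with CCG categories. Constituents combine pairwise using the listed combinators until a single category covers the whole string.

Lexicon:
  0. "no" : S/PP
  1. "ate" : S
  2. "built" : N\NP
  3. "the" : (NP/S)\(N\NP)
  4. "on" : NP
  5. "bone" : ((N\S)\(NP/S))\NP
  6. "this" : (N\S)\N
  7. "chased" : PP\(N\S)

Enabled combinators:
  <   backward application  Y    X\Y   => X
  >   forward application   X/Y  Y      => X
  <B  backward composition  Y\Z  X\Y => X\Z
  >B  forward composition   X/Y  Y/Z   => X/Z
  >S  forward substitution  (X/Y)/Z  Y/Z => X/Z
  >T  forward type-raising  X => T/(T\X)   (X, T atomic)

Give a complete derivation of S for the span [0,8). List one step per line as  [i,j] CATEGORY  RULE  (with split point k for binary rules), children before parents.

[0,1] S/PP  lex  "no"
[1,2] S  lex  "ate"
[1,2] N/(N\S)  >T
[2,3] N\NP  lex  "built"
[3,4] (NP/S)\(N\NP)  lex  "the"
[2,4] NP/S  <  k=3
[4,5] NP  lex  "on"
[5,6] ((N\S)\(NP/S))\NP  lex  "bone"
[4,6] (N\S)\(NP/S)  <  k=5
[2,6] N\S  <  k=4
[1,6] N  >  k=2
[6,7] (N\S)\N  lex  "this"
[7,8] PP\(N\S)  lex  "chased"
[6,8] PP\N  <B  k=7
[1,8] PP  <  k=6
[0,8] S  >  k=1

[0,8] S   >
  [0,1] "no" : S/PP
  [1,8] PP   <
    [1,6] N   >
      [1,2] N/(N\S)   >T
        [1,2] "ate" : S
      [2,6] N\S   <
        [2,4] NP/S   <
          [2,3] "built" : N\NP
          [3,4] "the" : (NP/S)\(N\NP)
        [4,6] (N\S)\(NP/S)   <
          [4,5] "on" : NP
          [5,6] "bone" : ((N\S)\(NP/S))\NP
    [6,8] PP\N   <B
      [6,7] "this" : (N\S)\N
      [7,8] "chased" : PP\(N\S)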